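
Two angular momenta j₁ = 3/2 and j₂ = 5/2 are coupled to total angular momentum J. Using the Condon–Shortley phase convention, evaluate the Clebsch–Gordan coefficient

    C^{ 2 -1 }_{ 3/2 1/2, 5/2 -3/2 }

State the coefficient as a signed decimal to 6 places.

triangle: 2!·1!·3!/7! = 12/5040
(j±m)!: 2!·1!·1!·4!·1!·3! = 288
prefactor² = (2J+1)·Δ·N² = 24/7
  k=0: +1/(0!·2!·1!·1!·0!·2!) = 1/4
  k=1: −1/(1!·1!·0!·0!·1!·3!) = -1/6
Σ = 1/12  ⇒  CG² = 24/7·1/12² = 1/42
CG = +√(1/42) = +0.154303

+√(1/42) = +0.154303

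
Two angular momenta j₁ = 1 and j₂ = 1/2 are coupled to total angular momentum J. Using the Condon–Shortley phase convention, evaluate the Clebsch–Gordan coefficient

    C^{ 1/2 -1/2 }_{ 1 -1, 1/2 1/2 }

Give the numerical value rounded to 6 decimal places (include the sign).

-0.816497

triangle: 1!*1!*0!/3! = 1/6
(j±m)!: 0!*2!*1!*0!*0!*1! = 2
prefactor² = (2J+1)*Δ*N² = 2/3
  k=1: −1/(1!*0!*1!*0!*0!*0!) = -1
Σ = -1  ⇒  CG² = 2/3*(-1)² = 2/3
CG = −√(2/3) = -0.816497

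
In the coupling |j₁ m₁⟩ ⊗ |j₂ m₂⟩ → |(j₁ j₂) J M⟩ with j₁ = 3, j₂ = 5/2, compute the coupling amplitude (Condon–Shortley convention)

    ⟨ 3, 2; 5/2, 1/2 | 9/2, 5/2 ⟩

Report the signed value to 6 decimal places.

+√(49/198) = +0.497468

√[10·1!5!4!/11! · 5!1!3!2!7!2!] = √(115200/11)
  +(−1)^0/∏(0,1,1,3,4,1)! = 1/144  (running 1/144)
  +(−1)^1/∏(1,0,0,2,5,2)! = -1/480  (running 7/1440)
⟨..|..⟩ = √(115200/11)·(7/1440) = +0.497468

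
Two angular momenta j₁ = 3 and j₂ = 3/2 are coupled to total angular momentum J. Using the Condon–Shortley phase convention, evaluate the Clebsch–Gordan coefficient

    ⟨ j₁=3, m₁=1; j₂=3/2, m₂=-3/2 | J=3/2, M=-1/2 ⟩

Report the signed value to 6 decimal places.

√[4·3!3!0!/7! · 4!2!0!3!1!2!] = √(576/35)
  +(−1)^0/∏(0,3,2,0,1,0)! = 1/12  (running 1/12)
⟨..|..⟩ = √(576/35)·(1/12) = +0.338062

+0.338062  (= +√(4/35))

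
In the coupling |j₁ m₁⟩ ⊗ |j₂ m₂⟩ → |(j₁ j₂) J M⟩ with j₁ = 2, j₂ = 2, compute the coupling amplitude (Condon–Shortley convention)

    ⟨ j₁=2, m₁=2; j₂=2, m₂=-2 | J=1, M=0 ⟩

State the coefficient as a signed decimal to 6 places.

+√(2/5) = +0.632456

√[3·3!1!1!/6! · 4!0!0!4!1!1!] = √(72/5)
  +(−1)^0/∏(0,3,0,0,1,1)! = 1/6  (running 1/6)
⟨..|..⟩ = √(72/5)·(1/6) = +0.632456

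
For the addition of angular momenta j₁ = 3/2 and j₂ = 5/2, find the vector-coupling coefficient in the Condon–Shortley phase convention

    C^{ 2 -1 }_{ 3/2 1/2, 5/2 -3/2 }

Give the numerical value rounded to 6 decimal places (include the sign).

+√(1/42) ≈ +0.154303

triangle: 2!·1!·3!/7! = 12/5040
(j±m)!: 2!·1!·1!·4!·1!·3! = 288
prefactor² = (2J+1)·Δ·N² = 24/7
  k=0: +1/(0!·2!·1!·1!·0!·2!) = 1/4
  k=1: −1/(1!·1!·0!·0!·1!·3!) = -1/6
Σ = 1/12  ⇒  CG² = 24/7·1/12² = 1/42
CG = +√(1/42) = +0.154303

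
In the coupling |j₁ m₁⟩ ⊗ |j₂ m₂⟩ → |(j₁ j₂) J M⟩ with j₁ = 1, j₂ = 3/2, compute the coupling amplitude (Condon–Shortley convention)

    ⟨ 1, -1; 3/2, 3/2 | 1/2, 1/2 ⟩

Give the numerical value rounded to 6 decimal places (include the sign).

+√(1/2) ≈ +0.707107

triangle: 2!*0!*1!/4! = 2/24
(j±m)!: 0!*2!*3!*0!*1!*0! = 12
prefactor² = (2J+1)*Δ*N² = 2
  k=2: +1/(2!*0!*0!*1!*0!*0!) = 1/2
Σ = 1/2  ⇒  CG² = 2*1/2² = 1/2
CG = +√(1/2) = +0.707107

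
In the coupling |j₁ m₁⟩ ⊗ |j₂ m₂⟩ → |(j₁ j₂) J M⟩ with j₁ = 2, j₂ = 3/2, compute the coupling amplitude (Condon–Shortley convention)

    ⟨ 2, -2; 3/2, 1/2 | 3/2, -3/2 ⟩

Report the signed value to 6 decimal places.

+√(2/5) ≈ +0.632456

√[4·2!2!1!/6! · 0!4!2!1!0!3!] = √(32/5)
  +(−1)^2/∏(2,0,2,0,0,1)! = 1/4  (running 1/4)
⟨..|..⟩ = √(32/5)·(1/4) = +0.632456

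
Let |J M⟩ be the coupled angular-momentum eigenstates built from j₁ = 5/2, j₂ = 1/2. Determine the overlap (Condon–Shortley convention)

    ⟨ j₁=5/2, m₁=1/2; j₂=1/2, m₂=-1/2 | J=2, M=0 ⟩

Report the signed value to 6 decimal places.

√[5·1!4!0!/6! · 3!2!0!1!2!2!] = √(8)
  +(−1)^0/∏(0,1,2,0,2,0)! = 1/4  (running 1/4)
⟨..|..⟩ = √(8)·(1/4) = +0.707107

+0.707107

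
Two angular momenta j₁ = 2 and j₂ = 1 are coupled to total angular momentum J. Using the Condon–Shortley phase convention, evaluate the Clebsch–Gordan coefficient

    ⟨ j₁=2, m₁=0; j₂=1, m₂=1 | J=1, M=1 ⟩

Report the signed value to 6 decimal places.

j₁+j₂−J=2  J+j₁−j₂=2  J−j₁+j₂=0  j₁+j₂+J+1=5
(j₁±m₁, j₂±m₂, J±M) = (2,2,2,0,2,0)
P² = 8/5
sum k=2..2:
  [2] +1/4 = 1/4
S = 1/4
C² = P²·S² = 1/10 ; C = +0.316228

+√(1/10) ≈ +0.316228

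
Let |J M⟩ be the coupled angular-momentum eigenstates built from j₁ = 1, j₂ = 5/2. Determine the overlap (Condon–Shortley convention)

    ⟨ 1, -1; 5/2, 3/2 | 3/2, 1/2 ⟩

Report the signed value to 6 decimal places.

√[4·2!0!3!/6! · 0!2!4!1!2!1!] = √(32/5)
  +(−1)^2/∏(2,0,0,2,0,1)! = 1/4  (running 1/4)
⟨..|..⟩ = √(32/5)·(1/4) = +0.632456

+0.632456  (= +√(2/5))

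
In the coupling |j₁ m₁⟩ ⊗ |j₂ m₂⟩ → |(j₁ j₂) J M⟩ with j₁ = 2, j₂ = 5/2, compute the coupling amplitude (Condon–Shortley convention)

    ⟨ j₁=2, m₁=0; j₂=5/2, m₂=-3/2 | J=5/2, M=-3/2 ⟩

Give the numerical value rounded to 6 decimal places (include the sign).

triangle: 2!×2!×3!/8! = 24/40320
(j±m)!: 2!×2!×1!×4!×1!×4! = 2304
prefactor² = (2J+1)×Δ×N² = 288/35
  k=0: +1/(0!×2!×2!×1!×0!×2!) = 1/8
  k=1: −1/(1!×1!×1!×0!×1!×3!) = -1/6
Σ = -1/24  ⇒  CG² = 288/35×(-1/24)² = 1/70
CG = −√(1/70) = -0.119523

-0.119523  (= −√(1/70))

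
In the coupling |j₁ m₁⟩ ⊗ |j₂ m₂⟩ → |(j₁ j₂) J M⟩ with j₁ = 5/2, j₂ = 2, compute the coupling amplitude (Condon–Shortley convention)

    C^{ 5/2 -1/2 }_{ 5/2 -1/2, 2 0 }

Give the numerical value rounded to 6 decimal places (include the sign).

j₁+j₂−J=2  J+j₁−j₂=3  J−j₁+j₂=2  j₁+j₂+J+1=8
(j₁±m₁, j₂±m₂, J±M) = (2,3,2,2,2,3)
P² = 72/35
sum k=0..2:
  [0] +1/24 = 1/24
  [1] −1/2 = -1/2
  [2] +1/8 = 1/8
S = -1/3
C² = P²·S² = 8/35 ; C = -0.478091

-0.478091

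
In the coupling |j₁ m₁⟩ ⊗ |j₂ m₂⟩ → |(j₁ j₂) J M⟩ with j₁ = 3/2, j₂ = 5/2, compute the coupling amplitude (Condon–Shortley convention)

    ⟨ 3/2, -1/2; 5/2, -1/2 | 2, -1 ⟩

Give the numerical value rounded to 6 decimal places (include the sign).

j₁+j₂−J=2  J+j₁−j₂=1  J−j₁+j₂=3  j₁+j₂+J+1=7
(j₁±m₁, j₂±m₂, J±M) = (1,2,2,3,1,3)
P² = 12/7
sum k=1..2:
  [1] −1/2 = -1/2
  [2] +1/12 = 1/12
S = -5/12
C² = P²·S² = 25/84 ; C = -0.545545

-0.545545  (= −√(25/84))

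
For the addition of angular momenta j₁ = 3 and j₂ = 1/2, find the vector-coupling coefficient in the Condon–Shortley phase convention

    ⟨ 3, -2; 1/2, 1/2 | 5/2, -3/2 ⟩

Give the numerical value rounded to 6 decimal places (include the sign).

j₁+j₂−J=1  J+j₁−j₂=5  J−j₁+j₂=0  j₁+j₂+J+1=7
(j₁±m₁, j₂±m₂, J±M) = (1,5,1,0,1,4)
P² = 2880/7
sum k=1..1:
  [1] −1/24 = -1/24
S = -1/24
C² = P²·S² = 5/7 ; C = -0.845154

−√(5/7) = -0.845154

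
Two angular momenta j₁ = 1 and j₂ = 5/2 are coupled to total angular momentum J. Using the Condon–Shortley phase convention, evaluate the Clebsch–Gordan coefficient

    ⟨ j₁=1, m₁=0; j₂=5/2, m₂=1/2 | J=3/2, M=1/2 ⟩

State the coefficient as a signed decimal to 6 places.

-0.632456  (= −√(2/5))

√[4·2!0!3!/6! · 1!1!3!2!2!1!] = √(8/5)
  +(−1)^1/∏(1,1,0,2,0,1)! = -1/2  (running -1/2)
⟨..|..⟩ = √(8/5)·(-1/2) = -0.632456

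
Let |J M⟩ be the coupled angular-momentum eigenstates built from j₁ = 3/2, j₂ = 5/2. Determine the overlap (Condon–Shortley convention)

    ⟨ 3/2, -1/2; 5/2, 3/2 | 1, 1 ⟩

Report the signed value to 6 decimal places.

j₁+j₂−J=3  J+j₁−j₂=0  J−j₁+j₂=2  j₁+j₂+J+1=6
(j₁±m₁, j₂±m₂, J±M) = (1,2,4,1,2,0)
P² = 24/5
sum k=2..2:
  [2] +1/4 = 1/4
S = 1/4
C² = P²·S² = 3/10 ; C = +0.547723

+√(3/10) ≈ +0.547723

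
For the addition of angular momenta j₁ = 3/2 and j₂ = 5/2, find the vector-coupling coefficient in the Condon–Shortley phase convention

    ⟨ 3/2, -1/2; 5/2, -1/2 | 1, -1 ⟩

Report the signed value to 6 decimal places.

triangle: 3!·0!·2!/6! = 12/720
(j±m)!: 1!·2!·2!·3!·0!·2! = 48
prefactor² = (2J+1)·Δ·N² = 12/5
  k=2: +1/(2!·1!·0!·0!·0!·2!) = 1/4
Σ = 1/4  ⇒  CG² = 12/5·1/4² = 3/20
CG = +√(3/20) = +0.387298

+√(3/20) = +0.387298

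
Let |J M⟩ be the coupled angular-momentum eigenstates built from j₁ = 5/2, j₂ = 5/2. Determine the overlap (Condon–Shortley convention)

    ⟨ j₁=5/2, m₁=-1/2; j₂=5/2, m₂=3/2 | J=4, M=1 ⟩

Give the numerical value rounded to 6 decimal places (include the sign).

triangle: 1!×4!×4!/10! = 576/3628800
(j±m)!: 2!×3!×4!×1!×5!×3! = 207360
prefactor² = (2J+1)×Δ×N² = 10368/35
  k=0: +1/(0!×1!×3!×4!×1!×0!) = 1/144
  k=1: −1/(1!×0!×2!×3!×2!×1!) = -1/24
Σ = -5/144  ⇒  CG² = 10368/35×(-5/144)² = 5/14
CG = −√(5/14) = -0.597614

-0.597614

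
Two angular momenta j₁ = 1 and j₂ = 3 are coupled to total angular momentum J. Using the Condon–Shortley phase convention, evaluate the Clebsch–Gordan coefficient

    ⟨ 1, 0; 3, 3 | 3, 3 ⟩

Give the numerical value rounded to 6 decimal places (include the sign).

−√(3/4) ≈ -0.866025

√[7·1!1!5!/8! · 1!1!6!0!6!0!] = √(10800)
  +(−1)^1/∏(1,0,0,5,1,0)! = -1/120  (running -1/120)
⟨..|..⟩ = √(10800)·(-1/120) = -0.866025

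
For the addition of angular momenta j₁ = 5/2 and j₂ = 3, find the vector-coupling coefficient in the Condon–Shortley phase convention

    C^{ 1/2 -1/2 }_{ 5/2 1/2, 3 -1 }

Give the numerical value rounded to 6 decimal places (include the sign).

j₁+j₂−J=5  J+j₁−j₂=0  J−j₁+j₂=1  j₁+j₂+J+1=7
(j₁±m₁, j₂±m₂, J±M) = (3,2,2,4,0,1)
P² = 192/7
sum k=2..2:
  [2] +1/12 = 1/12
S = 1/12
C² = P²·S² = 4/21 ; C = +0.436436

+√(4/21) = +0.436436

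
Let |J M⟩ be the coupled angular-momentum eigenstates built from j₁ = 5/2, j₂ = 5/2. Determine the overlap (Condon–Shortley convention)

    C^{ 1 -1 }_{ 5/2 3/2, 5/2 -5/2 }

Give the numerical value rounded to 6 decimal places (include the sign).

+√(1/7) = +0.377964

triangle: 4!*1!*1!/7! = 24/5040
(j±m)!: 4!*1!*0!*5!*0!*2! = 5760
prefactor² = (2J+1)*Δ*N² = 576/7
  k=0: +1/(0!*4!*1!*0!*0!*1!) = 1/24
Σ = 1/24  ⇒  CG² = 576/7*1/24² = 1/7
CG = +√(1/7) = +0.377964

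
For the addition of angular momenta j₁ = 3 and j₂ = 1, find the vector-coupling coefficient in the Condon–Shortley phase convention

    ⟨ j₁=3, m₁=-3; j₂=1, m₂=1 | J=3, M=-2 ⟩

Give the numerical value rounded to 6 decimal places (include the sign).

j₁+j₂−J=1  J+j₁−j₂=5  J−j₁+j₂=1  j₁+j₂+J+1=8
(j₁±m₁, j₂±m₂, J±M) = (0,6,2,0,1,5)
P² = 3600
sum k=1..1:
  [1] −1/120 = -1/120
S = -1/120
C² = P²·S² = 1/4 ; C = -0.500000

−√(1/4) = -0.500000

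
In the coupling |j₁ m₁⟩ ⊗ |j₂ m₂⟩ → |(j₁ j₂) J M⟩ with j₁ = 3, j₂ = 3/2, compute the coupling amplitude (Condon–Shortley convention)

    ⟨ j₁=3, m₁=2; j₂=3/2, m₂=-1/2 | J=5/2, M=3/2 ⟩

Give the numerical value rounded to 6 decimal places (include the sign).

+0.267261  (= +√(1/14))

triangle: 2!*4!*1!/8! = 48/40320
(j±m)!: 5!*1!*1!*2!*4!*1! = 5760
prefactor² = (2J+1)*Δ*N² = 288/7
  k=0: +1/(0!*2!*1!*1!*3!*0!) = 1/12
  k=1: −1/(1!*1!*0!*0!*4!*1!) = -1/24
Σ = 1/24  ⇒  CG² = 288/7*1/24² = 1/14
CG = +√(1/14) = +0.267261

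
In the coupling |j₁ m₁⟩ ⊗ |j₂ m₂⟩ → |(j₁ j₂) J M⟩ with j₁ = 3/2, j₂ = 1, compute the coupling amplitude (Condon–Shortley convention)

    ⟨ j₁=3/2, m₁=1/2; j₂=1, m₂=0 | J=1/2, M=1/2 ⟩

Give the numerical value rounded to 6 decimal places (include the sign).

triangle: 2!*1!*0!/4! = 2/24
(j±m)!: 2!*1!*1!*1!*1!*0! = 2
prefactor² = (2J+1)*Δ*N² = 1/3
  k=1: −1/(1!*1!*0!*0!*1!*0!) = -1
Σ = -1  ⇒  CG² = 1/3*(-1)² = 1/3
CG = −√(1/3) = -0.577350

−√(1/3) = -0.577350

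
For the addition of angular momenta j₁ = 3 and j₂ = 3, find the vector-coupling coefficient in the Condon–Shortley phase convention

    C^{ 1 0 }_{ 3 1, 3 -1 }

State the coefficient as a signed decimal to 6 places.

+0.188982

j₁+j₂−J=5  J+j₁−j₂=1  J−j₁+j₂=1  j₁+j₂+J+1=8
(j₁±m₁, j₂±m₂, J±M) = (4,2,2,4,1,1)
P² = 144/7
sum k=1..2:
  [1] −1/24 = -1/24
  [2] +1/12 = 1/12
S = 1/24
C² = P²·S² = 1/28 ; C = +0.188982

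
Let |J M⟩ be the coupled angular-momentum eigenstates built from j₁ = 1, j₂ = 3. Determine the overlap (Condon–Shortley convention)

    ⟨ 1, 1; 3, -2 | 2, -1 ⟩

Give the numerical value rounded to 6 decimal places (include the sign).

j₁+j₂−J=2  J+j₁−j₂=0  J−j₁+j₂=4  j₁+j₂+J+1=7
(j₁±m₁, j₂±m₂, J±M) = (2,0,1,5,1,3)
P² = 480/7
sum k=0..0:
  [0] +1/12 = 1/12
S = 1/12
C² = P²·S² = 10/21 ; C = +0.690066

+√(10/21) ≈ +0.690066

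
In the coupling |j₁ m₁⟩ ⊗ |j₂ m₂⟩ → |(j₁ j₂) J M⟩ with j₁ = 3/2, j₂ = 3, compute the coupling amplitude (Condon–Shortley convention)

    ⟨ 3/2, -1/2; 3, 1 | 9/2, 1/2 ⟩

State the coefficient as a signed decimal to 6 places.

+0.597614

j₁+j₂−J=0  J+j₁−j₂=3  J−j₁+j₂=6  j₁+j₂+J+1=10
(j₁±m₁, j₂±m₂, J±M) = (1,2,4,2,5,4)
P² = 23040/7
sum k=0..0:
  [0] +1/96 = 1/96
S = 1/96
C² = P²·S² = 5/14 ; C = +0.597614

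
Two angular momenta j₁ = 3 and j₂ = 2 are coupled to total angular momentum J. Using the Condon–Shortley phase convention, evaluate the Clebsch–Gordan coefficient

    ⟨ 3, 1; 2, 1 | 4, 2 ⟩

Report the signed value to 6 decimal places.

√[9·1!5!3!/10! · 4!2!3!1!6!2!] = √(5184/7)
  +(−1)^0/∏(0,1,2,3,3,0)! = 1/72  (running 1/72)
  +(−1)^1/∏(1,0,1,2,4,1)! = -1/48  (running -1/144)
⟨..|..⟩ = √(5184/7)·(-1/144) = -0.188982

−√(1/28) = -0.188982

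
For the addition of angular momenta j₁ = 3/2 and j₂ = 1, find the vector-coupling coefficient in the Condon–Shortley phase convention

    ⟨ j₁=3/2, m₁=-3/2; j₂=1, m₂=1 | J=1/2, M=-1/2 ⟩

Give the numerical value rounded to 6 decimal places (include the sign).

+√(1/2) ≈ +0.707107

triangle: 2!×1!×0!/4! = 2/24
(j±m)!: 0!×3!×2!×0!×0!×1! = 12
prefactor² = (2J+1)×Δ×N² = 2
  k=2: +1/(2!×0!×1!×0!×0!×0!) = 1/2
Σ = 1/2  ⇒  CG² = 2×1/2² = 1/2
CG = +√(1/2) = +0.707107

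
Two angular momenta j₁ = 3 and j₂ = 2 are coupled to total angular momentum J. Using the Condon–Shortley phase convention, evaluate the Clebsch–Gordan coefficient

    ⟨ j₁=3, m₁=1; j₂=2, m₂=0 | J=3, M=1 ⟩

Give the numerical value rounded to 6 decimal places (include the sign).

−√(3/20) ≈ -0.387298

√[7·2!4!2!/9! · 4!2!2!2!4!2!] = √(256/15)
  +(−1)^0/∏(0,2,2,2,2,0)! = 1/16  (running 1/16)
  +(−1)^1/∏(1,1,1,1,3,1)! = -1/6  (running -5/48)
  +(−1)^2/∏(2,0,0,0,4,2)! = 1/96  (running -3/32)
⟨..|..⟩ = √(256/15)·(-3/32) = -0.387298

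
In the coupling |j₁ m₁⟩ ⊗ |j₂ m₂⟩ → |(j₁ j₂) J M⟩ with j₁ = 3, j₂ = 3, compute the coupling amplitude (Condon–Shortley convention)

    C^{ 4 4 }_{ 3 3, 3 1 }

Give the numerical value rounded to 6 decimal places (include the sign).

j₁+j₂−J=2  J+j₁−j₂=4  J−j₁+j₂=4  j₁+j₂+J+1=11
(j₁±m₁, j₂±m₂, J±M) = (6,0,4,2,8,0)
P² = 3981312/11
sum k=0..0:
  [0] +1/1152 = 1/1152
S = 1/1152
C² = P²·S² = 3/11 ; C = +0.522233

+0.522233  (= +√(3/11))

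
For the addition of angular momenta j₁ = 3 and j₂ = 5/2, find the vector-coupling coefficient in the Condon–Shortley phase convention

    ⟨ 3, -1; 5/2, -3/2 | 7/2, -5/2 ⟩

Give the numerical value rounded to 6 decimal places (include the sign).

√[8·2!4!3!/10! · 2!4!1!4!1!6!] = √(18432/35)
  +(−1)^0/∏(0,2,4,1,0,2)! = 1/96  (running 1/96)
  +(−1)^1/∏(1,1,3,0,1,3)! = -1/36  (running -5/288)
⟨..|..⟩ = √(18432/35)·(-5/288) = -0.398410

−√(10/63) = -0.398410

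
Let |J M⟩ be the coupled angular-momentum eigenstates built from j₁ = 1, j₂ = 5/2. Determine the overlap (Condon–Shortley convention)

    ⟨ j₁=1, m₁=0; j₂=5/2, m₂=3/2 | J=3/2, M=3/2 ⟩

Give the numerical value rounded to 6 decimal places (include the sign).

√[4·2!0!3!/6! · 1!1!4!1!3!0!] = √(48/5)
  +(−1)^1/∏(1,1,0,3,0,0)! = -1/6  (running -1/6)
⟨..|..⟩ = √(48/5)·(-1/6) = -0.516398

−√(4/15) = -0.516398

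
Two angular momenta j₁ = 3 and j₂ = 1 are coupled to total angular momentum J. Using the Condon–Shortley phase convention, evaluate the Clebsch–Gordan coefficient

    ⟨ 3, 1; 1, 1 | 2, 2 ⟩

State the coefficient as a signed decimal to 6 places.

j₁+j₂−J=2  J+j₁−j₂=4  J−j₁+j₂=0  j₁+j₂+J+1=7
(j₁±m₁, j₂±m₂, J±M) = (4,2,2,0,4,0)
P² = 768/7
sum k=2..2:
  [2] +1/48 = 1/48
S = 1/48
C² = P²·S² = 1/21 ; C = +0.218218

+√(1/21) ≈ +0.218218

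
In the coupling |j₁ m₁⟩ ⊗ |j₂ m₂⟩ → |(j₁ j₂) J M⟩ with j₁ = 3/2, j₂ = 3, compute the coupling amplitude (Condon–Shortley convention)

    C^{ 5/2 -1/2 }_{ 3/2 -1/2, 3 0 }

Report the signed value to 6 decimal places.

j₁+j₂−J=2  J+j₁−j₂=1  J−j₁+j₂=4  j₁+j₂+J+1=8
(j₁±m₁, j₂±m₂, J±M) = (1,2,3,3,2,3)
P² = 216/35
sum k=1..2:
  [1] −1/4 = -1/4
  [2] +1/12 = 1/12
S = -1/6
C² = P²·S² = 6/35 ; C = -0.414039

-0.414039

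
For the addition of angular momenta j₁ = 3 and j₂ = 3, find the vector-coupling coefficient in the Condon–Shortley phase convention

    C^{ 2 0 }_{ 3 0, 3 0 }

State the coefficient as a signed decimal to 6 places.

j₁+j₂−J=4  J+j₁−j₂=2  J−j₁+j₂=2  j₁+j₂+J+1=9
(j₁±m₁, j₂±m₂, J±M) = (3,3,3,3,2,2)
P² = 48/7
sum k=1..3:
  [1] −1/24 = -1/24
  [2] +1/4 = 1/4
  [3] −1/24 = -1/24
S = 1/6
C² = P²·S² = 4/21 ; C = +0.436436

+√(4/21) = +0.436436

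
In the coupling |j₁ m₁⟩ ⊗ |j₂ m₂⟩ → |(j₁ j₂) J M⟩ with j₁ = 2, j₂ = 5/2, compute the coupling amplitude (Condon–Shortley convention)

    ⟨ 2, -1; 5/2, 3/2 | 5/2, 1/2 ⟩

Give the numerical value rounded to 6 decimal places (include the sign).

j₁+j₂−J=2  J+j₁−j₂=2  J−j₁+j₂=3  j₁+j₂+J+1=8
(j₁±m₁, j₂±m₂, J±M) = (1,3,4,1,3,2)
P² = 216/35
sum k=1..2:
  [1] −1/12 = -1/12
  [2] +1/4 = 1/4
S = 1/6
C² = P²·S² = 6/35 ; C = +0.414039

+0.414039  (= +√(6/35))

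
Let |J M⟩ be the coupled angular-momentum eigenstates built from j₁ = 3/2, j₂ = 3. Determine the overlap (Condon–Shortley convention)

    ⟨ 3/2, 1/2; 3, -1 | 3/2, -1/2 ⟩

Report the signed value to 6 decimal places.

j₁+j₂−J=3  J+j₁−j₂=0  J−j₁+j₂=3  j₁+j₂+J+1=7
(j₁±m₁, j₂±m₂, J±M) = (2,1,2,4,1,2)
P² = 192/35
sum k=1..1:
  [1] −1/4 = -1/4
S = -1/4
C² = P²·S² = 12/35 ; C = -0.585540

−√(12/35) = -0.585540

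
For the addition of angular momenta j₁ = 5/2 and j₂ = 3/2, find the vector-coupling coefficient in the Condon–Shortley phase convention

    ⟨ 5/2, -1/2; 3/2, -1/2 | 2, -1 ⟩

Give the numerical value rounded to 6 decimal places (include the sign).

triangle: 2!×3!×1!/7! = 12/5040
(j±m)!: 2!×3!×1!×2!×1!×3! = 144
prefactor² = (2J+1)×Δ×N² = 12/7
  k=0: +1/(0!×2!×3!×1!×0!×0!) = 1/12
  k=1: −1/(1!×1!×2!×0!×1!×1!) = -1/2
Σ = -5/12  ⇒  CG² = 12/7×(-5/12)² = 25/84
CG = −√(25/84) = -0.545545

−√(25/84) ≈ -0.545545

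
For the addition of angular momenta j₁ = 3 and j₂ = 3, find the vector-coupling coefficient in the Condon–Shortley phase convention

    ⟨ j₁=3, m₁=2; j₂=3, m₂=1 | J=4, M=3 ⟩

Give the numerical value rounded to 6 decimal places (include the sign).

−√(1/11) = -0.301511

triangle: 2!*4!*4!/11! = 1152/39916800
(j±m)!: 5!*1!*4!*2!*7!*1! = 29030400
prefactor² = (2J+1)*Δ*N² = 82944/11
  k=0: +1/(0!*2!*1!*4!*3!*0!) = 1/288
  k=1: −1/(1!*1!*0!*3!*4!*1!) = -1/144
Σ = -1/288  ⇒  CG² = 82944/11*(-1/288)² = 1/11
CG = −√(1/11) = -0.301511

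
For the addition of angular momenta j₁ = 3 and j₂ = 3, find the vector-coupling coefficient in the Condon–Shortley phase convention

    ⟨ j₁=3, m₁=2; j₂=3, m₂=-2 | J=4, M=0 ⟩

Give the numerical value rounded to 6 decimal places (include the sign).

triangle: 2!·4!·4!/11! = 1152/39916800
(j±m)!: 5!·1!·1!·5!·4!·4! = 8294400
prefactor² = (2J+1)·Δ·N² = 165888/77
  k=0: +1/(0!·2!·1!·1!·3!·3!) = 1/72
  k=1: −1/(1!·1!·0!·0!·4!·4!) = -1/576
Σ = 7/576  ⇒  CG² = 165888/77·7/576² = 7/22
CG = +√(7/22) = +0.564076

+0.564076  (= +√(7/22))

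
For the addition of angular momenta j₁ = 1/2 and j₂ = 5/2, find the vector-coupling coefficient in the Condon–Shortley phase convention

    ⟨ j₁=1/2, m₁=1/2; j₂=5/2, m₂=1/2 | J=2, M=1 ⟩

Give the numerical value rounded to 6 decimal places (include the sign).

√[5·1!0!4!/6! · 1!0!3!2!3!1!] = √(12)
  +(−1)^0/∏(0,1,0,3,0,1)! = 1/6  (running 1/6)
⟨..|..⟩ = √(12)·(1/6) = +0.577350

+0.577350  (= +√(1/3))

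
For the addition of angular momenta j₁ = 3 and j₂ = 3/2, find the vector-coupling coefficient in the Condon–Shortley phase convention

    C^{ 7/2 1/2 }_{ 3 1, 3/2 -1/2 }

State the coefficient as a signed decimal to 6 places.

j₁+j₂−J=1  J+j₁−j₂=5  J−j₁+j₂=2  j₁+j₂+J+1=9
(j₁±m₁, j₂±m₂, J±M) = (4,2,1,2,4,3)
P² = 512/7
sum k=0..1:
  [0] +1/12 = 1/12
  [1] −1/48 = -1/48
S = 1/16
C² = P²·S² = 2/7 ; C = +0.534522

+0.534522  (= +√(2/7))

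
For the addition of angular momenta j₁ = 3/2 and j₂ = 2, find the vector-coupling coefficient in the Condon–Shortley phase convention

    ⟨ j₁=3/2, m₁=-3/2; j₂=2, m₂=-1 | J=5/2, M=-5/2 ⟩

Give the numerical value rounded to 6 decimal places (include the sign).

−√(3/7) = -0.654654

triangle: 1!×2!×3!/7! = 12/5040
(j±m)!: 0!×3!×1!×3!×0!×5! = 4320
prefactor² = (2J+1)×Δ×N² = 432/7
  k=1: −1/(1!×0!×2!×0!×0!×3!) = -1/12
Σ = -1/12  ⇒  CG² = 432/7×(-1/12)² = 3/7
CG = −√(3/7) = -0.654654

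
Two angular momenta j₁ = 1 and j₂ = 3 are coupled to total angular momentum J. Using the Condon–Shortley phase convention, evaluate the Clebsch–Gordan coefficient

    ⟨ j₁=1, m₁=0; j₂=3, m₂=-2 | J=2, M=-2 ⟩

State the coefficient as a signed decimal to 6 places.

-0.487950  (= −√(5/21))

j₁+j₂−J=2  J+j₁−j₂=0  J−j₁+j₂=4  j₁+j₂+J+1=7
(j₁±m₁, j₂±m₂, J±M) = (1,1,1,5,0,4)
P² = 960/7
sum k=1..1:
  [1] −1/24 = -1/24
S = -1/24
C² = P²·S² = 5/21 ; C = -0.487950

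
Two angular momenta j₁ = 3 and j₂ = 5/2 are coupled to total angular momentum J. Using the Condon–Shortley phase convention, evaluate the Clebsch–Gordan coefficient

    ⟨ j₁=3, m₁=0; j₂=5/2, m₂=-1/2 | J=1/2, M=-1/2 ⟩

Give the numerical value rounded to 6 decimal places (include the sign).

j₁+j₂−J=5  J+j₁−j₂=1  J−j₁+j₂=0  j₁+j₂+J+1=7
(j₁±m₁, j₂±m₂, J±M) = (3,3,2,3,0,1)
P² = 144/7
sum k=2..2:
  [2] +1/12 = 1/12
S = 1/12
C² = P²·S² = 1/7 ; C = +0.377964

+√(1/7) ≈ +0.377964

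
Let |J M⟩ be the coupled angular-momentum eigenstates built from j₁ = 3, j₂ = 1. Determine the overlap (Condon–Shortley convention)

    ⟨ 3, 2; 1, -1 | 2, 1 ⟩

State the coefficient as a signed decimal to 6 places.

+0.690066

√[5·2!4!0!/7! · 5!1!0!2!3!1!] = √(480/7)
  +(−1)^0/∏(0,2,1,0,3,0)! = 1/12  (running 1/12)
⟨..|..⟩ = √(480/7)·(1/12) = +0.690066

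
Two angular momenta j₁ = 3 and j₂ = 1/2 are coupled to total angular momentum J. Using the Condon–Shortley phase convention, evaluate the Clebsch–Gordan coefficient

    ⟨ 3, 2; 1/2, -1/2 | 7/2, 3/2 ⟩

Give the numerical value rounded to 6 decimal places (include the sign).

+√(2/7) ≈ +0.534522

triangle: 0!*6!*1!/8! = 720/40320
(j±m)!: 5!*1!*0!*1!*5!*2! = 28800
prefactor² = (2J+1)*Δ*N² = 28800/7
  k=0: +1/(0!*0!*1!*0!*5!*1!) = 1/120
Σ = 1/120  ⇒  CG² = 28800/7*1/120² = 2/7
CG = +√(2/7) = +0.534522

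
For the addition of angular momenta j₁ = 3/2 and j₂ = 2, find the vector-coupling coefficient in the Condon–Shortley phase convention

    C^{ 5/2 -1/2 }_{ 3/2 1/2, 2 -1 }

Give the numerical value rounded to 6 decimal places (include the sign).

triangle: 1!*2!*3!/7! = 12/5040
(j±m)!: 2!*1!*1!*3!*2!*3! = 144
prefactor² = (2J+1)*Δ*N² = 72/35
  k=0: +1/(0!*1!*1!*1!*1!*2!) = 1/2
  k=1: −1/(1!*0!*0!*0!*2!*3!) = -1/12
Σ = 5/12  ⇒  CG² = 72/35*5/12² = 5/14
CG = +√(5/14) = +0.597614

+0.597614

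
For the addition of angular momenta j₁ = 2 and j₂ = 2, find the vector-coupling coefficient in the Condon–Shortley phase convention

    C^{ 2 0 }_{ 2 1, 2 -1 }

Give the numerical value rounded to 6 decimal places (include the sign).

√[5·2!2!2!/7! · 3!1!1!3!2!2!] = √(8/7)
  +(−1)^0/∏(0,2,1,1,1,1)! = 1/2  (running 1/2)
  +(−1)^1/∏(1,1,0,0,2,2)! = -1/4  (running 1/4)
⟨..|..⟩ = √(8/7)·(1/4) = +0.267261

+0.267261  (= +√(1/14))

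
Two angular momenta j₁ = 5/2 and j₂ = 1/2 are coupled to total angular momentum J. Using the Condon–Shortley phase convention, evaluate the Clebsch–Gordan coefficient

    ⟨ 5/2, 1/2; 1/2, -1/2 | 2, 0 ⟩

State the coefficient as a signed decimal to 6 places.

+√(1/2) ≈ +0.707107

√[5·1!4!0!/6! · 3!2!0!1!2!2!] = √(8)
  +(−1)^0/∏(0,1,2,0,2,0)! = 1/4  (running 1/4)
⟨..|..⟩ = √(8)·(1/4) = +0.707107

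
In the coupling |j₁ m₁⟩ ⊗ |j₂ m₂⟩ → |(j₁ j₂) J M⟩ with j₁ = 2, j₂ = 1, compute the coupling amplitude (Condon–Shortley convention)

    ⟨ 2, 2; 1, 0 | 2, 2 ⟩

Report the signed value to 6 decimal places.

triangle: 1!×3!×1!/6! = 6/720
(j±m)!: 4!×0!×1!×1!×4!×0! = 576
prefactor² = (2J+1)×Δ×N² = 24
  k=0: +1/(0!×1!×0!×1!×3!×0!) = 1/6
Σ = 1/6  ⇒  CG² = 24×1/6² = 2/3
CG = +√(2/3) = +0.816497

+0.816497  (= +√(2/3))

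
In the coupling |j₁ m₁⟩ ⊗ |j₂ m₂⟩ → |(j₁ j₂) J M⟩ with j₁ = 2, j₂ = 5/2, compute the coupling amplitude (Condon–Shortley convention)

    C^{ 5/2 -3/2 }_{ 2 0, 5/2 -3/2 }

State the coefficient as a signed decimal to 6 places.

−√(1/70) ≈ -0.119523

√[6·2!2!3!/8! · 2!2!1!4!1!4!] = √(288/35)
  +(−1)^0/∏(0,2,2,1,0,2)! = 1/8  (running 1/8)
  +(−1)^1/∏(1,1,1,0,1,3)! = -1/6  (running -1/24)
⟨..|..⟩ = √(288/35)·(-1/24) = -0.119523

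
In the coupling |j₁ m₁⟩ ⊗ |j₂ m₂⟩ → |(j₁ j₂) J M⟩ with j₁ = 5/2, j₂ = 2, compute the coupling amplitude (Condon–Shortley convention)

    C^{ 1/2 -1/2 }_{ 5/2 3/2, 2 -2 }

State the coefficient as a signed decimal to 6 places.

√[2·4!1!0!/6! · 4!1!0!4!0!1!] = √(192/5)
  +(−1)^0/∏(0,4,1,0,0,0)! = 1/24  (running 1/24)
⟨..|..⟩ = √(192/5)·(1/24) = +0.258199

+√(1/15) = +0.258199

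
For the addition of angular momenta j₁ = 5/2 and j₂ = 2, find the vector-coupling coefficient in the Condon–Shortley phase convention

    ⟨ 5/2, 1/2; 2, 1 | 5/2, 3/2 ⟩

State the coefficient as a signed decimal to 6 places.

−√(6/35) ≈ -0.414039

triangle: 2!×3!×2!/8! = 24/40320
(j±m)!: 3!×2!×3!×1!×4!×1! = 1728
prefactor² = (2J+1)×Δ×N² = 216/35
  k=1: −1/(1!×1!×1!×2!×2!×0!) = -1/4
  k=2: +1/(2!×0!×0!×1!×3!×1!) = 1/12
Σ = -1/6  ⇒  CG² = 216/35×(-1/6)² = 6/35
CG = −√(6/35) = -0.414039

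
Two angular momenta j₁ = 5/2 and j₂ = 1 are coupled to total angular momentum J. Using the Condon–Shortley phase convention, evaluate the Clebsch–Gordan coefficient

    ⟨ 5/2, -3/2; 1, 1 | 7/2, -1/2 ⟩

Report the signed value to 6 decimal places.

+√(1/7) ≈ +0.377964

triangle: 0!*5!*2!/8! = 240/40320
(j±m)!: 1!*4!*2!*0!*3!*4! = 6912
prefactor² = (2J+1)*Δ*N² = 2304/7
  k=0: +1/(0!*0!*4!*2!*1!*0!) = 1/48
Σ = 1/48  ⇒  CG² = 2304/7*1/48² = 1/7
CG = +√(1/7) = +0.377964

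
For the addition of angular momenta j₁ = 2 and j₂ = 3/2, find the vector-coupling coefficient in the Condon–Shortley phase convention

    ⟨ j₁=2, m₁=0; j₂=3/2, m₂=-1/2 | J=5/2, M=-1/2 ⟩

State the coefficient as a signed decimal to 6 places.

j₁+j₂−J=1  J+j₁−j₂=3  J−j₁+j₂=2  j₁+j₂+J+1=7
(j₁±m₁, j₂±m₂, J±M) = (2,2,1,2,2,3)
P² = 48/35
sum k=0..1:
  [0] +1/2 = 1/2
  [1] −1/4 = -1/4
S = 1/4
C² = P²·S² = 3/35 ; C = +0.292770

+√(3/35) = +0.292770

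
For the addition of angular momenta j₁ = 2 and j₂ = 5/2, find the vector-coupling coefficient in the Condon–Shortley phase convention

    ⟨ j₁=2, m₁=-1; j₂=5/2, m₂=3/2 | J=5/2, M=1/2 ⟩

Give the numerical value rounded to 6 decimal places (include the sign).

+√(6/35) ≈ +0.414039

triangle: 2!×2!×3!/8! = 24/40320
(j±m)!: 1!×3!×4!×1!×3!×2! = 1728
prefactor² = (2J+1)×Δ×N² = 216/35
  k=1: −1/(1!×1!×2!×3!×0!×0!) = -1/12
  k=2: +1/(2!×0!×1!×2!×1!×1!) = 1/4
Σ = 1/6  ⇒  CG² = 216/35×1/6² = 6/35
CG = +√(6/35) = +0.414039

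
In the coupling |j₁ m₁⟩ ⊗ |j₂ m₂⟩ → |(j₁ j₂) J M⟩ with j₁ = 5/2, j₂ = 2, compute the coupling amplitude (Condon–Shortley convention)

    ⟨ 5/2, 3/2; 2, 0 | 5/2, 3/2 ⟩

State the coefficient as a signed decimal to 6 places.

−√(1/70) ≈ -0.119523

triangle: 2!·3!·2!/8! = 24/40320
(j±m)!: 4!·1!·2!·2!·4!·1! = 2304
prefactor² = (2J+1)·Δ·N² = 288/35
  k=0: +1/(0!·2!·1!·2!·2!·0!) = 1/8
  k=1: −1/(1!·1!·0!·1!·3!·1!) = -1/6
Σ = -1/24  ⇒  CG² = 288/35·(-1/24)² = 1/70
CG = −√(1/70) = -0.119523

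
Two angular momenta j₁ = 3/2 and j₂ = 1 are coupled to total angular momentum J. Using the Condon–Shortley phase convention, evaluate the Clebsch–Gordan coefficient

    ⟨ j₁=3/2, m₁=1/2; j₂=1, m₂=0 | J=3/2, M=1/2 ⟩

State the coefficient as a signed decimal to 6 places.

triangle: 1!·2!·1!/5! = 2/120
(j±m)!: 2!·1!·1!·1!·2!·1! = 4
prefactor² = (2J+1)·Δ·N² = 4/15
  k=0: +1/(0!·1!·1!·1!·1!·0!) = 1
  k=1: −1/(1!·0!·0!·0!·2!·1!) = -1/2
Σ = 1/2  ⇒  CG² = 4/15·1/2² = 1/15
CG = +√(1/15) = +0.258199

+√(1/15) = +0.258199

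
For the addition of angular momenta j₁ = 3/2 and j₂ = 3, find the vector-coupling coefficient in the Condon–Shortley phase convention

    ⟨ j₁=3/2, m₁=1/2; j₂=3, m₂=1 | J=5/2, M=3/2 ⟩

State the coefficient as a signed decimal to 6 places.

√[6·2!1!4!/8! · 2!1!4!2!4!1!] = √(576/35)
  +(−1)^0/∏(0,2,1,4,0,0)! = 1/48  (running 1/48)
  +(−1)^1/∏(1,1,0,3,1,1)! = -1/6  (running -7/48)
⟨..|..⟩ = √(576/35)·(-7/48) = -0.591608

-0.591608  (= −√(7/20))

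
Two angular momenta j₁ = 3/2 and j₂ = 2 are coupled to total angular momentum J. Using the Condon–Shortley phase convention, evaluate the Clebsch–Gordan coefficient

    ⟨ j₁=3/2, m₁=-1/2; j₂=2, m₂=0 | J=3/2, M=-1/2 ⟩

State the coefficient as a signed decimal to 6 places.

triangle: 2!*1!*2!/6! = 4/720
(j±m)!: 1!*2!*2!*2!*1!*2! = 16
prefactor² = (2J+1)*Δ*N² = 16/45
  k=1: −1/(1!*1!*1!*1!*0!*1!) = -1
  k=2: +1/(2!*0!*0!*0!*1!*2!) = 1/4
Σ = -3/4  ⇒  CG² = 16/45*(-3/4)² = 1/5
CG = −√(1/5) = -0.447214

−√(1/5) = -0.447214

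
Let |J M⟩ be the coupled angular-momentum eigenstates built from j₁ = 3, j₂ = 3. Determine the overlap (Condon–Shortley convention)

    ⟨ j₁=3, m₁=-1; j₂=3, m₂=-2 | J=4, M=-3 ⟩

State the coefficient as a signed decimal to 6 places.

-0.301511

√[9·2!4!4!/11! · 2!4!1!5!1!7!] = √(82944/11)
  +(−1)^0/∏(0,2,4,1,0,3)! = 1/288  (running 1/288)
  +(−1)^1/∏(1,1,3,0,1,4)! = -1/144  (running -1/288)
⟨..|..⟩ = √(82944/11)·(-1/288) = -0.301511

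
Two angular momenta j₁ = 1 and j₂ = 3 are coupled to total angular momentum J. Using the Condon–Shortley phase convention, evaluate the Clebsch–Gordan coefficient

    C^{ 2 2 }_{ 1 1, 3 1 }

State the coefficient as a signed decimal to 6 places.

√[5·2!0!4!/7! · 2!0!4!2!4!0!] = √(768/7)
  +(−1)^0/∏(0,2,0,4,0,0)! = 1/48  (running 1/48)
⟨..|..⟩ = √(768/7)·(1/48) = +0.218218

+√(1/21) ≈ +0.218218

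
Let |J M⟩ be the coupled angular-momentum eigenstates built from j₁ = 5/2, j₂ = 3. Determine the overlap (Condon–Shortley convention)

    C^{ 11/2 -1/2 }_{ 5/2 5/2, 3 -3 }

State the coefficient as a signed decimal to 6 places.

√[12·0!5!6!/12! · 5!0!0!6!5!6!] = √(1244160000/77)
  +(−1)^0/∏(0,0,0,0,5,6)! = 1/86400  (running 1/86400)
⟨..|..⟩ = √(1244160000/77)·(1/86400) = +0.046524

+0.046524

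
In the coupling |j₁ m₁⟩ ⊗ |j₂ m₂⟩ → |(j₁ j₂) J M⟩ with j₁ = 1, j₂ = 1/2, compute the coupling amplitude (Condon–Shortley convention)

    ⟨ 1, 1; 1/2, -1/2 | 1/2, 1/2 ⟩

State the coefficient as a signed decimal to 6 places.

+√(2/3) ≈ +0.816497

triangle: 1!*1!*0!/3! = 1/6
(j±m)!: 2!*0!*0!*1!*1!*0! = 2
prefactor² = (2J+1)*Δ*N² = 2/3
  k=0: +1/(0!*1!*0!*0!*1!*0!) = 1
Σ = 1  ⇒  CG² = 2/3*1² = 2/3
CG = +√(2/3) = +0.816497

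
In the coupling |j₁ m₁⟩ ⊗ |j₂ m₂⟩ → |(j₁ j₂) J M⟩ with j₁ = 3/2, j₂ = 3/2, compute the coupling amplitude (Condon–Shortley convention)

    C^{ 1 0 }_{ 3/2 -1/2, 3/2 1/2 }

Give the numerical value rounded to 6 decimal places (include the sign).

√[3·2!1!1!/5! · 1!2!2!1!1!1!] = √(1/5)
  +(−1)^1/∏(1,1,1,1,0,0)! = -1  (running -1)
  +(−1)^2/∏(2,0,0,0,1,1)! = 1/2  (running -1/2)
⟨..|..⟩ = √(1/5)·(-1/2) = -0.223607

-0.223607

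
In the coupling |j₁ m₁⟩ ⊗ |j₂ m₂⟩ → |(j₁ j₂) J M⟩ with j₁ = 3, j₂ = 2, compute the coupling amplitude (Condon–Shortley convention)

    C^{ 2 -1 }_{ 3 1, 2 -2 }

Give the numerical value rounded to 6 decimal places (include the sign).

triangle: 3!×3!×1!/8! = 36/40320
(j±m)!: 4!×2!×0!×4!×1!×3! = 6912
prefactor² = (2J+1)×Δ×N² = 216/7
  k=0: +1/(0!×3!×2!×0!×1!×1!) = 1/12
Σ = 1/12  ⇒  CG² = 216/7×1/12² = 3/14
CG = +√(3/14) = +0.462910

+√(3/14) = +0.462910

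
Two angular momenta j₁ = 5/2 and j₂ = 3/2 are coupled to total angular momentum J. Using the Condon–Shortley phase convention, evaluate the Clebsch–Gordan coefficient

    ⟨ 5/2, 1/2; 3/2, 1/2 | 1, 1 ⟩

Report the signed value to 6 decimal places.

+0.387298

triangle: 3!·2!·0!/6! = 12/720
(j±m)!: 3!·2!·2!·1!·2!·0! = 48
prefactor² = (2J+1)·Δ·N² = 12/5
  k=2: +1/(2!·1!·0!·0!·2!·0!) = 1/4
Σ = 1/4  ⇒  CG² = 12/5·1/4² = 3/20
CG = +√(3/20) = +0.387298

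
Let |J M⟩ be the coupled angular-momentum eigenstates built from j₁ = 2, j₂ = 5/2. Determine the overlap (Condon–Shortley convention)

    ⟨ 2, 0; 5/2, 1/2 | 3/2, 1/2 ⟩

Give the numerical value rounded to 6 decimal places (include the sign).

+0.239046

j₁+j₂−J=3  J+j₁−j₂=1  J−j₁+j₂=2  j₁+j₂+J+1=7
(j₁±m₁, j₂±m₂, J±M) = (2,2,3,2,2,1)
P² = 32/35
sum k=1..2:
  [1] −1/4 = -1/4
  [2] +1/2 = 1/2
S = 1/4
C² = P²·S² = 2/35 ; C = +0.239046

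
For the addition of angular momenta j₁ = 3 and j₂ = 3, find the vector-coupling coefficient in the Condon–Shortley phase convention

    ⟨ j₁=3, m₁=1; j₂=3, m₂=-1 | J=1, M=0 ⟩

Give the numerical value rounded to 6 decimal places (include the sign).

+√(1/28) ≈ +0.188982

j₁+j₂−J=5  J+j₁−j₂=1  J−j₁+j₂=1  j₁+j₂+J+1=8
(j₁±m₁, j₂±m₂, J±M) = (4,2,2,4,1,1)
P² = 144/7
sum k=1..2:
  [1] −1/24 = -1/24
  [2] +1/12 = 1/12
S = 1/24
C² = P²·S² = 1/28 ; C = +0.188982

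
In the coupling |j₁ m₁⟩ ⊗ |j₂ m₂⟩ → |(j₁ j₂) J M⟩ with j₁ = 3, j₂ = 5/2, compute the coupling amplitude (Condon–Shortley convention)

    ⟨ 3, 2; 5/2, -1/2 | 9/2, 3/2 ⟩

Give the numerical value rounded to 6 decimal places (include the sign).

+√(169/462) = +0.604815

j₁+j₂−J=1  J+j₁−j₂=5  J−j₁+j₂=4  j₁+j₂+J+1=11
(j₁±m₁, j₂±m₂, J±M) = (5,1,2,3,6,3)
P² = 345600/77
sum k=0..1:
  [0] +1/96 = 1/96
  [1] −1/720 = -1/720
S = 13/1440
C² = P²·S² = 169/462 ; C = +0.604815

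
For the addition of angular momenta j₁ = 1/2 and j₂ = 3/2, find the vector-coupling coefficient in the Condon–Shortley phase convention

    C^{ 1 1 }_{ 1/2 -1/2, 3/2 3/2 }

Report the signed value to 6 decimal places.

-0.866025

triangle: 1!·0!·2!/4! = 2/24
(j±m)!: 0!·1!·3!·0!·2!·0! = 12
prefactor² = (2J+1)·Δ·N² = 3
  k=1: −1/(1!·0!·0!·2!·0!·0!) = -1/2
Σ = -1/2  ⇒  CG² = 3·(-1/2)² = 3/4
CG = −√(3/4) = -0.866025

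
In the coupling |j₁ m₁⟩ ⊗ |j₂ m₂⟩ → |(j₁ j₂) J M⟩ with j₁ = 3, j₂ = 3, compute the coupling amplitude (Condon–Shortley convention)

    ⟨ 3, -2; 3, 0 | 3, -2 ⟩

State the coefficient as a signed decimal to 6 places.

+√(1/6) ≈ +0.408248

√[7·3!3!3!/10! · 1!5!3!3!1!5!] = √(216)
  +(−1)^2/∏(2,1,3,1,0,2)! = 1/24  (running 1/24)
  +(−1)^3/∏(3,0,2,0,1,3)! = -1/72  (running 1/36)
⟨..|..⟩ = √(216)·(1/36) = +0.408248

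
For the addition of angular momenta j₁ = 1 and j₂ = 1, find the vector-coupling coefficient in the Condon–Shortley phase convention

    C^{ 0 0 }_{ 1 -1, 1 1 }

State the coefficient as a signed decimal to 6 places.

j₁+j₂−J=2  J+j₁−j₂=0  J−j₁+j₂=0  j₁+j₂+J+1=3
(j₁±m₁, j₂±m₂, J±M) = (0,2,2,0,0,0)
P² = 4/3
sum k=2..2:
  [2] +1/2 = 1/2
S = 1/2
C² = P²·S² = 1/3 ; C = +0.577350

+√(1/3) = +0.577350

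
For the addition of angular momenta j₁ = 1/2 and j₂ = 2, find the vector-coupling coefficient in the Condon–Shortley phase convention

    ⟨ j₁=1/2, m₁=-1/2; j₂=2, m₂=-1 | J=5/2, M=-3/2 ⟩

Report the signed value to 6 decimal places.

+√(4/5) ≈ +0.894427

triangle: 0!×1!×4!/6! = 24/720
(j±m)!: 0!×1!×1!×3!×1!×4! = 144
prefactor² = (2J+1)×Δ×N² = 144/5
  k=0: +1/(0!×0!×1!×1!×0!×3!) = 1/6
Σ = 1/6  ⇒  CG² = 144/5×1/6² = 4/5
CG = +√(4/5) = +0.894427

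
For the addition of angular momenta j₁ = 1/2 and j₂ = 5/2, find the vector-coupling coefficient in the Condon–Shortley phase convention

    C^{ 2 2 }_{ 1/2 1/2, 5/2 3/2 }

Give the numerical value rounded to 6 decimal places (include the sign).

+√(1/6) ≈ +0.408248

√[5·1!0!4!/6! · 1!0!4!1!4!0!] = √(96)
  +(−1)^0/∏(0,1,0,4,0,0)! = 1/24  (running 1/24)
⟨..|..⟩ = √(96)·(1/24) = +0.408248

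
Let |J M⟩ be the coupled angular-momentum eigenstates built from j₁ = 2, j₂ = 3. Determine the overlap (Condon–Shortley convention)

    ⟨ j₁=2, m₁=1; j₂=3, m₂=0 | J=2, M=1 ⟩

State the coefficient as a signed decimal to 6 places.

√[5·3!1!3!/8! · 3!1!3!3!3!1!] = √(81/14)
  +(−1)^0/∏(0,3,1,3,0,0)! = 1/36  (running 1/36)
  +(−1)^1/∏(1,2,0,2,1,1)! = -1/4  (running -2/9)
⟨..|..⟩ = √(81/14)·(-2/9) = -0.534522

-0.534522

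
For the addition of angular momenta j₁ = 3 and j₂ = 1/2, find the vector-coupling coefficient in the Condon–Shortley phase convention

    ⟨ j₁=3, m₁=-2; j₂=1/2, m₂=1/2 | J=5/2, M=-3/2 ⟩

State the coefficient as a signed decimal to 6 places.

−√(5/7) = -0.845154

√[6·1!5!0!/7! · 1!5!1!0!1!4!] = √(2880/7)
  +(−1)^1/∏(1,0,4,0,1,0)! = -1/24  (running -1/24)
⟨..|..⟩ = √(2880/7)·(-1/24) = -0.845154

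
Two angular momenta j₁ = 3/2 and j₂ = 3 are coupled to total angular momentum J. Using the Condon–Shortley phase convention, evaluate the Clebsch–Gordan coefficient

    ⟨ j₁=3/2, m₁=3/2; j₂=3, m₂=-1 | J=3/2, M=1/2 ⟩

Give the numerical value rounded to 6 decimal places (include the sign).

√[4·3!0!3!/7! · 3!0!2!4!2!1!] = √(576/35)
  +(−1)^0/∏(0,3,0,2,0,1)! = 1/12  (running 1/12)
⟨..|..⟩ = √(576/35)·(1/12) = +0.338062

+0.338062  (= +√(4/35))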